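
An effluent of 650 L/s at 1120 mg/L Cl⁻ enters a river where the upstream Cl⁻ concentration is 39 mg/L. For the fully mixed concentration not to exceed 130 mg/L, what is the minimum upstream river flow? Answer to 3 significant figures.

Set C_mix = 130: (Q·39.00 + 650.0·1120) / (Q + 650.0) = 130
→ Q = 650.0·(1120 − 130)/(130 − 39.00) = 7071 L/s.

7070 L/s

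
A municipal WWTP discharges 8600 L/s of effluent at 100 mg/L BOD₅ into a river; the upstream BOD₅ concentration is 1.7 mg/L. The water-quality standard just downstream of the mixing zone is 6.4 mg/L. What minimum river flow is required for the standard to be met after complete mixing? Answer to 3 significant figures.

Set C_mix = 6.4: (Q·1.700 + 8600·100.0) / (Q + 8600) = 6.4
→ Q = 8600·(100.0 − 6.4)/(6.4 − 1.700) = 171300 L/s.

171000 L/s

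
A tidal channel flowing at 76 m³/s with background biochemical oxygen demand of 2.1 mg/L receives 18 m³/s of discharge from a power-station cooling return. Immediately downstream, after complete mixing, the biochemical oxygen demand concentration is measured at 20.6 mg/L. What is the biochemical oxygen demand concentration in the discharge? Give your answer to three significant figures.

98.7 mg/L

Mass balance: 76.00·2.100 + 18.00·Cₑ = 94.00·20.60
→ Cₑ = (94.00·20.60 − 76.00·2.100) / 18.00 = 98.71 mg/L.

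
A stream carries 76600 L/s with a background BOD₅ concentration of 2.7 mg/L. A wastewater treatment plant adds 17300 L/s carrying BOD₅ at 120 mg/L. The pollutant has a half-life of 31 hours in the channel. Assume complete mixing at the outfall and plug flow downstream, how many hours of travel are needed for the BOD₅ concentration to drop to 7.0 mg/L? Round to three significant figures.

55.7 h

Mass balance: C = (76600·2.700 + 17300·120.0) / 93900 = 2283000/93900 = 24.31 mg/L.
Half-life 31 h → k = ln 2 / 31 = 0.02236 h⁻¹ = 0.5366 d⁻¹.
24.31·exp(−k·t) = 7.0 → t = ln(24.31/7.0)/k = 200500 s = 55.68 h.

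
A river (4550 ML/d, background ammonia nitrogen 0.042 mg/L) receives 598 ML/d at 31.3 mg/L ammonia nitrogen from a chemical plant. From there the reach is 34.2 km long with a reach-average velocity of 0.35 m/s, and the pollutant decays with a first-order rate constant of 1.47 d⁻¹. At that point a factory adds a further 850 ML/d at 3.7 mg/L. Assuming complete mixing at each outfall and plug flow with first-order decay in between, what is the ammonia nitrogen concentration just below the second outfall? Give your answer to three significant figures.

Mixed concentration C = ΣQC/ΣQ = (4550·0.04200 + 598.0·31.30) / 5148 = 18910/5148 = 3.673 mg/L; combined flow 5148 ML/d.
Travel time t = 34.2·1000 / 0.35 = 97710 s = 27.14 h.
Decay over the reach: 3.673·exp(−kt) = 3.673·0.1897 = 0.6966 mg/L.
At the second outfall, C = (5148·0.6966 + 850.0·3.700) / (5148 + 850.0) = 1.122 mg/L.

1.12 mg/L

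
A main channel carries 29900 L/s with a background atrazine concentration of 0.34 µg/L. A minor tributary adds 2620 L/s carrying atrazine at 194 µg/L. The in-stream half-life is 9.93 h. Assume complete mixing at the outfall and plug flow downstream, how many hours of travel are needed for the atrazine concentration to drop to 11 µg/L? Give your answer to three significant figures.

Mixed concentration C = ΣQC/ΣQ = (29900·0.3400 + 2620·194.0) / 32520 = 518400/32520 = 15.94 µg/L.
Half-life 9.93 h → k = ln 2 / 9.93 = 0.06980 h⁻¹ = 1.675 d⁻¹.
15.94·exp(−k·t) = 11 → t = ln(15.94/11)/k = 19140 s = 5.316 h.

5.32 h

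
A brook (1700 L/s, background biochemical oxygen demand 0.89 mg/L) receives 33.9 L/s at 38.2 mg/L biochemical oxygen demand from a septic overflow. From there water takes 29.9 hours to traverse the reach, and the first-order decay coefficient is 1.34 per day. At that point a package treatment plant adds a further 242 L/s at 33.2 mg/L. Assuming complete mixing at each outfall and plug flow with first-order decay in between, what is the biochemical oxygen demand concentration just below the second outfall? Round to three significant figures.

4.33 mg/L

Flow-weighted average: C = (1700·0.8900 + 33.90·38.20) / 1734 = 2808/1734 = 1.619 mg/L; combined flow 1734 L/s.
Decay over the reach: 1.619·exp(−kt) = 1.619·0.1884 = 0.3050 mg/L.
At the second outfall, C = (1734·0.3050 + 242.0·33.20) / (1734 + 242.0) = 4.334 mg/L.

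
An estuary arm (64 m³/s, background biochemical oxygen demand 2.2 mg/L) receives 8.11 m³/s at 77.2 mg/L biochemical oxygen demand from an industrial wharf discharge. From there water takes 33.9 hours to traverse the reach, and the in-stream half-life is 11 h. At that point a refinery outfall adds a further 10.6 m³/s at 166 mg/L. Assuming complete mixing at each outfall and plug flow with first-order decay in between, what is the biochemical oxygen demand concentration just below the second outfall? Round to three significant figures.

Flow-weighted average: C = (64.00·2.200 + 8.110·77.20) / 72.11 = 766.9/72.11 = 10.64 mg/L; combined flow 72.11 m³/s.
Half-life 11 h → k = ln 2 / 11 = 0.06301 h⁻¹ = 1.512 d⁻¹.
After decay, C = 10.64 × e^(−kt) = 10.64 × 0.1181 = 1.256 mg/L.
Second outfall: C = (72.11·1.256 + 10.60·166.0)/82.71 = 22.37 mg/L.

22.4 mg/L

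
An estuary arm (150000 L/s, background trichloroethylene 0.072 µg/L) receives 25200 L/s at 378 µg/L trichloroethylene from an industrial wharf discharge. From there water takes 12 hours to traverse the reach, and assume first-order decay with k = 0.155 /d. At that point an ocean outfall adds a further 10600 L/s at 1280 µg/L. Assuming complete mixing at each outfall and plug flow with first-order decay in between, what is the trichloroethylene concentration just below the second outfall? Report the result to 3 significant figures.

Conservation of mass: C = (150000·0.07200 + 25200·378.0) / 175200 = 9536000/175200 = 54.43 µg/L; combined flow 175200 L/s.
After decay, C = 54.43 × e^(−kt) = 54.43 × 0.9254 = 50.37 µg/L.
Second outfall: C = (175200·50.37 + 10600·1280)/185800 = 120.5 µg/L.

121 µg/L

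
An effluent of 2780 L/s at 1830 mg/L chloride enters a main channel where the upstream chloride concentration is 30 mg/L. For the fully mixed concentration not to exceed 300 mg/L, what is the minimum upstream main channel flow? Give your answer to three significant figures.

15800 L/s

Set C_mix = 300: (Q·30.00 + 2780·1830) / (Q + 2780) = 300
→ Q = 2780·(1830 − 300)/(300 − 30.00) = 15750 L/s.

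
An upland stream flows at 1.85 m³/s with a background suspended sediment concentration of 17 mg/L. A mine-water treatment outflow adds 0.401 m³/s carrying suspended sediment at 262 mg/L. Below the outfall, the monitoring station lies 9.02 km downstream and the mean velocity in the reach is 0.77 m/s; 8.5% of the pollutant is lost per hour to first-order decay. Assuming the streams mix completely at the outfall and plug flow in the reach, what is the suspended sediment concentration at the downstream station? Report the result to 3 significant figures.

Mixed concentration C = ΣQC/ΣQ = (1.850·17.00 + 0.4010·262.0) / 2.251 = 136.5/2.251 = 60.65 mg/L.
Travel time t = 9.02·1000 / 0.77 = 11710 s = 3.254 h.
8.5%/h lost → k = −ln(1 − 0.085) = 0.08883 h⁻¹.
Applying C = C₀e^(−kt): 60.65 × 0.7490 = 45.42 mg/L.

45.4 mg/L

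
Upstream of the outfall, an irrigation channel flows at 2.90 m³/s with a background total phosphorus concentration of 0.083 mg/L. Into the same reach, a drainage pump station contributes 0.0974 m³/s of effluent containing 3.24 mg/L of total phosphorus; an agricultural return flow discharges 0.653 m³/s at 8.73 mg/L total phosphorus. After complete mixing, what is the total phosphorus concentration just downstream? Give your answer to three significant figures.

1.71 mg/L

Mixed concentration C = ΣQC/ΣQ = (2.900·0.08300 + 0.09740·3.240 + 0.6530·8.730) / 3.650 = 6.257/3.650 = 1.714 mg/L.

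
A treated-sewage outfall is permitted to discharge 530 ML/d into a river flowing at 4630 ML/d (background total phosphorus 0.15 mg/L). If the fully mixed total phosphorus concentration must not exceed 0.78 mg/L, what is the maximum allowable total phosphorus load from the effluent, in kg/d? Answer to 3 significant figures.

Mass balance at the limit: 4630·0.1500 + 530.0·Cₑ = 5160·0.78 → Cₑ = 6.284 mg/L.
530.0 ML/d = 6.134 m³/s. Load = 6.134 m³/s × 6.284 g/m³ × 86 400 s/d = 3330 kg/d.

3330 kg/d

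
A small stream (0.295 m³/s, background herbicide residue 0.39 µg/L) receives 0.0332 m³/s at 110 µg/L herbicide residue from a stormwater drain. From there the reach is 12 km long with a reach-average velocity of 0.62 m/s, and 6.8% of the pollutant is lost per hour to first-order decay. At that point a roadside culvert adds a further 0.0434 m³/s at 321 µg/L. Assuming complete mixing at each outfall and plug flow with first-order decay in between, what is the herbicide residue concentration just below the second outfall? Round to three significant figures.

Conservation of mass: C = (0.2950·0.3900 + 0.03320·110.0) / 0.3282 = 3.767/0.3282 = 11.48 µg/L; combined flow 0.3282 m³/s.
Travel time t = 12·1000 / 0.62 = 19350 s = 5.376 h.
6.8%/h lost → k = −ln(1 − 0.068) = 0.07042 h⁻¹.
Decay over the reach: 11.48·exp(−kt) = 11.48·0.6848 = 7.860 µg/L.
At the second outfall, C = (0.3282·7.860 + 0.04340·321.0) / (0.3282 + 0.04340) = 44.43 µg/L.

44.4 µg/L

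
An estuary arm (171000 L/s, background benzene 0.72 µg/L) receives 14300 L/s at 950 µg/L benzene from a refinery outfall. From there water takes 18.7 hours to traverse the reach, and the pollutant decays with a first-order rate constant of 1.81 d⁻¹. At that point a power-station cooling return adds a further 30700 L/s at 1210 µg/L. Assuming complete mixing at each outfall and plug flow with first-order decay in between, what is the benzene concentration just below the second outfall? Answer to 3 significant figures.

Mass balance: C = (171000·0.7200 + 14300·950.0) / 185300 = 13710000/185300 = 73.98 µg/L; combined flow 185300 L/s.
Applying C = C₀e^(−kt): 73.98 × 0.2441 = 18.06 µg/L.
Second outfall: C = (185300·18.06 + 30700·1210)/216000 = 187.5 µg/L.

187 µg/L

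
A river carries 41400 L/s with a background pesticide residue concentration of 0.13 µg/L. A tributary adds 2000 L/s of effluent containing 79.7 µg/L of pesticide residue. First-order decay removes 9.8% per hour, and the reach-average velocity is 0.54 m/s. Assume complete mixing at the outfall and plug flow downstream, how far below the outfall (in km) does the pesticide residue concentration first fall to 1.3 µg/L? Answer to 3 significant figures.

Conservation of mass: C = (41400·0.1300 + 2000·79.70) / 43400 = 164800/43400 = 3.797 µg/L.
9.8%/h lost → k = −ln(1 − 0.098) = 0.1031 h⁻¹.
Set 3.797·exp(−k·t) = 1.3 → t = ln(3.797/1.3)/k = 37410 s = 10.39 h.
Distance = v·t = 0.54·37410 = 20200 m = 20.20 km.

20.2 km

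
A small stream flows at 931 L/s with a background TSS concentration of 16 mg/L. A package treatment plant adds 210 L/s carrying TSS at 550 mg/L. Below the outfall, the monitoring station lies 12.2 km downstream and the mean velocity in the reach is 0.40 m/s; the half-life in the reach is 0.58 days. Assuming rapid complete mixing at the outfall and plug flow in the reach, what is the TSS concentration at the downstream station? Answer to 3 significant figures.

74.9 mg/L

Mass balance: C = (931.0·16.00 + 210.0·550.0) / 1141 = 130400/1141 = 114.3 mg/L.
Travel time t = 12.2·1000 / 0.40 = 30500 s = 8.472 h.
Half-life 0.58 d → k = ln 2 / 0.58 = 1.195 d⁻¹.
Decay over the reach: 114.3·exp(−kt) = 114.3·0.6558 = 74.95 mg/L.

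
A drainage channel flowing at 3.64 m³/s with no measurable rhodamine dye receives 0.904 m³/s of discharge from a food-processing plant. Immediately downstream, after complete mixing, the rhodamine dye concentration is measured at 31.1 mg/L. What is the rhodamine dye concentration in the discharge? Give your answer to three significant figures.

Mass balance: 3.640·0 + 0.9040·Cₑ = 4.544·31.10
→ Cₑ = (4.544·31.10 − 3.640·0) / 0.9040 = 156.3 mg/L.

156 mg/L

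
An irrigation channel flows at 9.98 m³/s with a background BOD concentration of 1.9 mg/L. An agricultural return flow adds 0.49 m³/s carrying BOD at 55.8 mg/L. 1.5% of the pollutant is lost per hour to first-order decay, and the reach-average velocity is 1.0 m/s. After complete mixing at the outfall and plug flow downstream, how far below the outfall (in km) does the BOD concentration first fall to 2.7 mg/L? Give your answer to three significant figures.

118 km

Mixed concentration C = ΣQC/ΣQ = (9.980·1.900 + 0.4900·55.80) / 10.47 = 46.30/10.47 = 4.423 mg/L.
1.5%/h lost → k = −ln(1 − 0.015) = 0.01511 h⁻¹.
Set 4.423·exp(−k·t) = 2.7 → t = ln(4.423/2.7)/k = 117500 s = 32.65 h.
Distance = v·t = 1.0·117500 = 117500 m = 117.5 km.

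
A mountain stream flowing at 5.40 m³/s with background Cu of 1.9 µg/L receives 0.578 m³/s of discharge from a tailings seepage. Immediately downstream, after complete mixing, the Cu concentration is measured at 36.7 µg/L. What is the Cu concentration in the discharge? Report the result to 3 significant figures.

362 µg/L

Mass balance: 5.400·1.900 + 0.5780·Cₑ = 5.978·36.70
→ Cₑ = (5.978·36.70 − 5.400·1.900) / 0.5780 = 361.8 µg/L.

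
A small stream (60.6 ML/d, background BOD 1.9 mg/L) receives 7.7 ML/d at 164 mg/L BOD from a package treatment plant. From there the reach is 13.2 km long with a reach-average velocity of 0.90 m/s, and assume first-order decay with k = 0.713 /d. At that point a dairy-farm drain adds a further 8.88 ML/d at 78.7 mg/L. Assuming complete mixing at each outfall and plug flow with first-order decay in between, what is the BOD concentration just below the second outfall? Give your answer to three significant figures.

24.9 mg/L

After mixing, C = (60.60·1.900 + 7.700·164.0) / 68.30 = 1378/68.30 = 20.17 mg/L; combined flow 68.30 ML/d.
Travel time t = 13.2·1000 / 0.90 = 14670 s = 4.074 h.
After decay, C = 20.17 × e^(−kt) = 20.17 × 0.8860 = 17.87 mg/L.
At the second outfall, C = (68.30·17.87 + 8.880·78.70) / (68.30 + 8.880) = 24.87 mg/L.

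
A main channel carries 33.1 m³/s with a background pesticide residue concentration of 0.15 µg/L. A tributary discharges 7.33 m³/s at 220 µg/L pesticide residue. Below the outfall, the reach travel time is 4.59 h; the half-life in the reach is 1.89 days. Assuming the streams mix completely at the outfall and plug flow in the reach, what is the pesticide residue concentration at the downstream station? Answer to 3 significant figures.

37.3 µg/L

Conservation of mass: C = (33.10·0.1500 + 7.330·220.0) / 40.43 = 1618/40.43 = 40.01 µg/L.
Half-life 1.89 d → k = ln 2 / 1.89 = 0.3667 d⁻¹.
After decay, C = 40.01 × e^(−kt) = 40.01 × 0.9323 = 37.30 µg/L.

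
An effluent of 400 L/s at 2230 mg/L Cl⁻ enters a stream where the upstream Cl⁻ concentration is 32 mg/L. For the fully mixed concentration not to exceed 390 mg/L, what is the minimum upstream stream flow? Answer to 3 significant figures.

Set C_mix = 390: (Q·32.00 + 400.0·2230) / (Q + 400.0) = 390
→ Q = 400.0·(2230 − 390)/(390 − 32.00) = 2056 L/s.

2060 L/s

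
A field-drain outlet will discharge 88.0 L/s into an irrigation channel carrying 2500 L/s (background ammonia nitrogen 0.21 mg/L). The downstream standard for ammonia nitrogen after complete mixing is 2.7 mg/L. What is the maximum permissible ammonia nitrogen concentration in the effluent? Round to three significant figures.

73.4 mg/L

At the limit, (Qr·Cr + Qe·Cₑ)/(Qr + Qe) = 2.7:
Cₑ = (2588·2.7 − 2500·0.2100) / 88.00 = 73.44 mg/L.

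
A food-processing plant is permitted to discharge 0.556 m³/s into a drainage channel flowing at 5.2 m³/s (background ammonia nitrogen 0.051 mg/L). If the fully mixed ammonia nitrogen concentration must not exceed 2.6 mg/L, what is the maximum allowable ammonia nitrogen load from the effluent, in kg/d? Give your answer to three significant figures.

Mass balance at the limit: 5.200·0.05100 + 0.5560·Cₑ = 5.756·2.6 → Cₑ = 26.44 mg/L.
Load = 0.5560 m³/s × 26.44 g/m³ × 86 400 s/d = 1270 kg/d.

1270 kg/d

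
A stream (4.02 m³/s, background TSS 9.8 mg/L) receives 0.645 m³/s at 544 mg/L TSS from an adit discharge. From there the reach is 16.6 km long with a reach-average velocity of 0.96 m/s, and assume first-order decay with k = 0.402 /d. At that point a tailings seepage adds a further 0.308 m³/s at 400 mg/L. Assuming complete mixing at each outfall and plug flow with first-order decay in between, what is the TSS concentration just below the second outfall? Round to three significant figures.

97.2 mg/L

Mixed concentration C = ΣQC/ΣQ = (4.020·9.800 + 0.6450·544.0) / 4.665 = 390.3/4.665 = 83.66 mg/L; combined flow 4.665 m³/s.
Travel time t = 16.6·1000 / 0.96 = 17290 s = 4.803 h.
Decay over the reach: 83.66·exp(−kt) = 83.66·0.9227 = 77.19 mg/L.
At the second outfall, C = (4.665·77.19 + 0.3080·400.0) / (4.665 + 0.3080) = 97.19 mg/L.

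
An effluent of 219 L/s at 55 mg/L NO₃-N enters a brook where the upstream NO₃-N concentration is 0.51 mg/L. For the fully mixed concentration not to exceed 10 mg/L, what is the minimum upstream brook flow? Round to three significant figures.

Set C_mix = 10: (Q·0.5100 + 219.0·55.00) / (Q + 219.0) = 10
→ Q = 219.0·(55.00 − 10)/(10 − 0.5100) = 1038 L/s.

1040 L/s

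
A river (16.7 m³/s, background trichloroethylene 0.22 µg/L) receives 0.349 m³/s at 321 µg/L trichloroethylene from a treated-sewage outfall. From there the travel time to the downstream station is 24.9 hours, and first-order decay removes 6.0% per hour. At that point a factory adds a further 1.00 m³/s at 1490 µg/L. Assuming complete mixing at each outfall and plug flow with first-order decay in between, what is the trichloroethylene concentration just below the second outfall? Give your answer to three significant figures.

Mixed concentration C = ΣQC/ΣQ = (16.70·0.2200 + 0.3490·321.0) / 17.05 = 115.7/17.05 = 6.786 µg/L; combined flow 17.05 m³/s.
6.0%/h lost → k = −ln(1 − 0.06) = 0.06188 h⁻¹.
Applying C = C₀e^(−kt): 6.786 × 0.2142 = 1.454 µg/L.
At the second outfall, C = (17.05·1.454 + 1.000·1490) / (17.05 + 1.000) = 83.93 µg/L.

83.9 µg/L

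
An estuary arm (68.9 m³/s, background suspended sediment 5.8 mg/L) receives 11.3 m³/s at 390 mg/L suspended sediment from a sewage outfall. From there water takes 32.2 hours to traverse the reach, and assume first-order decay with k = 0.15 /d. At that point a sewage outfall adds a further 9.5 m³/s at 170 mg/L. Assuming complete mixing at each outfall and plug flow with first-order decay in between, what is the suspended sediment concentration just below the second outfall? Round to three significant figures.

61.8 mg/L

Flow-weighted average: C = (68.90·5.800 + 11.30·390.0) / 80.20 = 4807/80.20 = 59.93 mg/L; combined flow 80.20 m³/s.
Decay over the reach: 59.93·exp(−kt) = 59.93·0.8177 = 49.01 mg/L.
At the second outfall, C = (80.20·49.01 + 9.500·170.0) / (80.20 + 9.500) = 61.82 mg/L.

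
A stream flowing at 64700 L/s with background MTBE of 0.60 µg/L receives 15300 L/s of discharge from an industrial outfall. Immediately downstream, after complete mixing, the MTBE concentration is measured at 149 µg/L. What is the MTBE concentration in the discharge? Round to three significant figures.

Mass balance: 64700·0.6000 + 15300·Cₑ = 80000·149.0
→ Cₑ = (80000·149.0 − 64700·0.6000) / 15300 = 776.5 µg/L.

777 µg/L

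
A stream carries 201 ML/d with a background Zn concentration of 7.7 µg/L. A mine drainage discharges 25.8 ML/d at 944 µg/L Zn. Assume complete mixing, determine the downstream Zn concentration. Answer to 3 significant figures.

Mass balance: C = (201.0·7.700 + 25.80·944.0) / 226.8 = 25900/226.8 = 114.2 µg/L.

114 µg/L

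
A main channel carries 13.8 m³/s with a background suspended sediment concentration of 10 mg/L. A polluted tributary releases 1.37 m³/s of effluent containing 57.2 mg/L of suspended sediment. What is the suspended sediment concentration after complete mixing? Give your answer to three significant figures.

14.3 mg/L

Mixed concentration C = ΣQC/ΣQ = (13.80·10.00 + 1.370·57.20) / 15.17 = 216.4/15.17 = 14.26 mg/L.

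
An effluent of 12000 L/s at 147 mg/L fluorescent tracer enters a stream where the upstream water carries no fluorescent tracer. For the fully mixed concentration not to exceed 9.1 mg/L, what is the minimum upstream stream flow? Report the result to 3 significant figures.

182000 L/s

Set C_mix = 9.1: (Q·0 + 12000·147.0) / (Q + 12000) = 9.1
→ Q = 12000·(147.0 − 9.1)/(9.1 − 0) = 181800 L/s.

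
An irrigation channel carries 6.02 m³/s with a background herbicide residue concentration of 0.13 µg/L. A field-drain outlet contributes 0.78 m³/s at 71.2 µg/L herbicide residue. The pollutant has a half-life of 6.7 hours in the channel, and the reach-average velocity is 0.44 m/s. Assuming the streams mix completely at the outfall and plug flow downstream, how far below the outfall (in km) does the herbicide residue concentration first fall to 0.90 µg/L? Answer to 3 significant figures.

34.0 km

Mass balance: C = (6.020·0.1300 + 0.7800·71.20) / 6.800 = 56.32/6.800 = 8.282 µg/L.
Half-life 6.7 h → k = ln 2 / 6.7 = 0.1035 h⁻¹ = 2.483 d⁻¹.
Set 8.282·exp(−k·t) = 0.90 → t = ln(8.282/0.90)/k = 77230 s = 21.45 h.
Distance = v·t = 0.44·77230 = 33980 m = 33.98 km.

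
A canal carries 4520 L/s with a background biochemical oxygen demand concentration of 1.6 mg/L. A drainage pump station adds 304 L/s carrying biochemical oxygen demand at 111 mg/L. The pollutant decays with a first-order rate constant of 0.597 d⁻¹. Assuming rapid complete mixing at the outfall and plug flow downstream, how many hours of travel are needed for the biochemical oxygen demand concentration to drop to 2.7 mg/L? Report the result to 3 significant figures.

Mass balance: C = (4520·1.600 + 304.0·111.0) / 4824 = 40980/4824 = 8.494 mg/L.
8.494·exp(−k·t) = 2.7 → t = ln(8.494/2.7)/k = 165900 s = 46.08 h.

46.1 h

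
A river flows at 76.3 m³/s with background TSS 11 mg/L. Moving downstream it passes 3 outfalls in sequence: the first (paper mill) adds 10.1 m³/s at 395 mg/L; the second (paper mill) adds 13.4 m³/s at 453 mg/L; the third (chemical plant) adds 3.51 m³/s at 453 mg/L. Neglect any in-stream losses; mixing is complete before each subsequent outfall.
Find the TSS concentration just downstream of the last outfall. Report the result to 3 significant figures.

121 mg/L

Below outfall 1: Q → 86.40 m³/s, C = (76.30·11.00 + 10.10·395.0)/86.40 = 55.89 mg/L.
Below outfall 2: Q → 99.80 m³/s, C = (86.40·55.89 + 13.40·453.0)/99.80 = 109.2 mg/L.
Below outfall 3: Q → 103.3 m³/s, C = (99.80·109.2 + 3.510·453.0)/103.3 = 120.9 mg/L.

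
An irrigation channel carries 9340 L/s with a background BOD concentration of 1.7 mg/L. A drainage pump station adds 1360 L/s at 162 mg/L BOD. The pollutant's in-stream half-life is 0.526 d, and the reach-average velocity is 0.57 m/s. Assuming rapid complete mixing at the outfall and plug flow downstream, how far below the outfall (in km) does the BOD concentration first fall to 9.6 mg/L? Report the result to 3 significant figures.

31.1 km

After mixing, C = (9340·1.700 + 1360·162.0) / 10700 = 236200/10700 = 22.07 mg/L.
Half-life 0.526 d → k = ln 2 / 0.526 = 1.318 d⁻¹.
Set 22.07·exp(−k·t) = 9.6 → t = ln(22.07/9.6)/k = 54590 s = 15.16 h.
Distance = v·t = 0.57·54590 = 31120 m = 31.12 km.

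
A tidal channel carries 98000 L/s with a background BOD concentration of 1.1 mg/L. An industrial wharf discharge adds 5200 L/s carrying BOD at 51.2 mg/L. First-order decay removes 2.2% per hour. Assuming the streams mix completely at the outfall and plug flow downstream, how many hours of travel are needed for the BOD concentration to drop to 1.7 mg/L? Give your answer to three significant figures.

34.0 h

After mixing, C = (98000·1.100 + 5200·51.20) / 103200 = 374000/103200 = 3.624 mg/L.
2.2%/h lost → k = −ln(1 − 0.022) = 0.02225 h⁻¹.
3.624·exp(−k·t) = 1.7 → t = ln(3.624/1.7)/k = 122500 s = 34.03 h.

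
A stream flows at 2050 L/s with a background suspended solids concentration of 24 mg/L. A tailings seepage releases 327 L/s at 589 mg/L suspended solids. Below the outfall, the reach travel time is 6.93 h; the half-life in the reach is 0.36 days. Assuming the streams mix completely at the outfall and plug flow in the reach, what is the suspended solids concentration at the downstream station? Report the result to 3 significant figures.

58.3 mg/L

Conservation of mass: C = (2050·24.00 + 327.0·589.0) / 2377 = 241800/2377 = 101.7 mg/L.
Half-life 0.36 d → k = ln 2 / 0.36 = 1.925 d⁻¹.
Applying C = C₀e^(−kt): 101.7 × 0.5735 = 58.34 mg/L.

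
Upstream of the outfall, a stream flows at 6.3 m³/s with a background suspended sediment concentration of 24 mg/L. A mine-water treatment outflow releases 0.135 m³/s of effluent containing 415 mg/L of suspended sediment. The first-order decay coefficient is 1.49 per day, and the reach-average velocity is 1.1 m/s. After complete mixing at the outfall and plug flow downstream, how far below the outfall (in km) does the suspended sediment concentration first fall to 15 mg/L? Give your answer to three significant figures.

48.7 km

After mixing, C = (6.300·24.00 + 0.1350·415.0) / 6.435 = 207.2/6.435 = 32.20 mg/L.
Set 32.20·exp(−k·t) = 15 → t = ln(32.20/15)/k = 44300 s = 12.31 h.
Distance = v·t = 1.1·44300 = 48730 m = 48.73 km.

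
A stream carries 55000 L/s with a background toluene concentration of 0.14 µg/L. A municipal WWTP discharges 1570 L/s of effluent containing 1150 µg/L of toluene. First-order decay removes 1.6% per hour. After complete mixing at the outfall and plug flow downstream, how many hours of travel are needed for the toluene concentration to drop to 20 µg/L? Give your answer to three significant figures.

Flow-weighted average: C = (55000·0.1400 + 1570·1150) / 56570 = 1813000/56570 = 32.05 µg/L.
1.6%/h lost → k = −ln(1 − 0.016) = 0.01613 h⁻¹.
32.05·exp(−k·t) = 20 → t = ln(32.05/20)/k = 105300 s = 29.24 h.

29.2 h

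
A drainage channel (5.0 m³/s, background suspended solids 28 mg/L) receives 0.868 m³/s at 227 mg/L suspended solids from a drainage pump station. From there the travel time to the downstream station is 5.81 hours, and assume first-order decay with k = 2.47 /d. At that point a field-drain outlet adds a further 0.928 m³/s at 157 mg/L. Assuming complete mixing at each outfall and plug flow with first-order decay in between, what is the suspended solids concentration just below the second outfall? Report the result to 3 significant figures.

After mixing, C = (5.000·28.00 + 0.8680·227.0) / 5.868 = 337.0/5.868 = 57.44 mg/L; combined flow 5.868 m³/s.
After decay, C = 57.44 × e^(−kt) = 57.44 × 0.5499 = 31.59 mg/L.
At the second outfall, C = (5.868·31.59 + 0.9280·157.0) / (5.868 + 0.9280) = 48.71 mg/L.

48.7 mg/L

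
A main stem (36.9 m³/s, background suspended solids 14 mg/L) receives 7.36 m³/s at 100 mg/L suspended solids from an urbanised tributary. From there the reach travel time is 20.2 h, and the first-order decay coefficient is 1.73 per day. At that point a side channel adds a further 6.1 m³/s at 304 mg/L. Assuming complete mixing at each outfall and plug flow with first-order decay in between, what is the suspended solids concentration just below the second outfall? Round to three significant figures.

Flow-weighted average: C = (36.90·14.00 + 7.360·100.0) / 44.26 = 1253/44.26 = 28.30 mg/L; combined flow 44.26 m³/s.
First-order decay: C = 28.30·exp(−k·t) = 28.30·0.2331 = 6.598 mg/L.
Second outfall: C = (44.26·6.598 + 6.100·304.0)/50.36 = 42.62 mg/L.

42.6 mg/L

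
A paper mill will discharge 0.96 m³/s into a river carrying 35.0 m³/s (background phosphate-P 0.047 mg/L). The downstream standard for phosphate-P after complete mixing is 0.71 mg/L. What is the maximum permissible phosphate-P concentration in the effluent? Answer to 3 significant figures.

24.9 mg/L

At the limit, (Qr·Cr + Qe·Cₑ)/(Qr + Qe) = 0.71:
Cₑ = (35.96·0.71 − 35.00·0.04700) / 0.9600 = 24.88 mg/L.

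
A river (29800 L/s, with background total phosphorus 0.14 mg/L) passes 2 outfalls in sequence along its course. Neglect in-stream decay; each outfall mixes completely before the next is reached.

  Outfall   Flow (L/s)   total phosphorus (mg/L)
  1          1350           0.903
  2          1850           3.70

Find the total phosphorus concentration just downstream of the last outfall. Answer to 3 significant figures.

0.371 mg/L

Below outfall 1: Q → 31150 L/s, C = (29800·0.1400 + 1350·0.9030)/31150 = 0.1731 mg/L.
Below outfall 2: Q → 33000 L/s, C = (31150·0.1731 + 1850·3.700)/33000 = 0.3708 mg/L.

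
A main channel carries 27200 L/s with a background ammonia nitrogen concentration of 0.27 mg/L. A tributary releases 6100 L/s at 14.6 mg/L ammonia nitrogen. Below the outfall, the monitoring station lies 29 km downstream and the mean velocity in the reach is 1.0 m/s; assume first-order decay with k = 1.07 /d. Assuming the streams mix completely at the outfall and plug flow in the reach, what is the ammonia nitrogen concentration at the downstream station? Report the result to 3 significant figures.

2.02 mg/L

After mixing, C = (27200·0.2700 + 6100·14.60) / 33300 = 96400/33300 = 2.895 mg/L.
Travel time t = 29·1000 / 1.0 = 29000 s = 8.056 h.
First-order decay: C = 2.895·exp(−k·t) = 2.895·0.6983 = 2.022 mg/L.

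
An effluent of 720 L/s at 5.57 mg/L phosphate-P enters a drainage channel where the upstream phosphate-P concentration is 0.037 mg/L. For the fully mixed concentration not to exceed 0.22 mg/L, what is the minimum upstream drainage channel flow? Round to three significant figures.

21000 L/s

Set C_mix = 0.22: (Q·0.03700 + 720.0·5.570) / (Q + 720.0) = 0.22
→ Q = 720.0·(5.570 − 0.22)/(0.22 − 0.03700) = 21050 L/s.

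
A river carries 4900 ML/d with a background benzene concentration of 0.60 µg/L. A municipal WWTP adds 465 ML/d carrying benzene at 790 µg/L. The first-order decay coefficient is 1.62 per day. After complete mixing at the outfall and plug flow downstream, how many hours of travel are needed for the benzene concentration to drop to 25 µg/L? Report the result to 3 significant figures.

15.0 h

Flow-weighted average: C = (4900·0.6000 + 465.0·790.0) / 5365 = 370300/5365 = 69.02 µg/L.
69.02·exp(−k·t) = 25 → t = ln(69.02/25)/k = 54160 s = 15.04 h.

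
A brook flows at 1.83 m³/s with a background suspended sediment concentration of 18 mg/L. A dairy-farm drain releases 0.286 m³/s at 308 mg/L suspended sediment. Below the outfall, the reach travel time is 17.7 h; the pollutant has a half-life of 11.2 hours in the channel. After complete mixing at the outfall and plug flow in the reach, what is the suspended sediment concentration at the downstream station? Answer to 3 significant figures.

19.1 mg/L

Conservation of mass: C = (1.830·18.00 + 0.2860·308.0) / 2.116 = 121.0/2.116 = 57.20 mg/L.
Half-life 11.2 h → k = ln 2 / 11.2 = 0.06189 h⁻¹ = 1.485 d⁻¹.
Decay over the reach: 57.20·exp(−kt) = 57.20·0.3344 = 19.13 mg/L.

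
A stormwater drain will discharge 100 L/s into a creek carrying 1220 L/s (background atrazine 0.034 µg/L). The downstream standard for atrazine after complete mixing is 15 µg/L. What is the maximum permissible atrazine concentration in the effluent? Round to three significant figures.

At the limit, (Qr·Cr + Qe·Cₑ)/(Qr + Qe) = 15:
Cₑ = (1320·15 − 1220·0.03400) / 100.0 = 197.6 µg/L.

198 µg/L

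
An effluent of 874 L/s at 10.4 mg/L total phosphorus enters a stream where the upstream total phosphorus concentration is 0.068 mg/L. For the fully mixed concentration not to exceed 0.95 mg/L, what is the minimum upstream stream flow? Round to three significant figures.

Set C_mix = 0.95: (Q·0.06800 + 874.0·10.40) / (Q + 874.0) = 0.95
→ Q = 874.0·(10.40 − 0.95)/(0.95 − 0.06800) = 9364 L/s.

9360 L/s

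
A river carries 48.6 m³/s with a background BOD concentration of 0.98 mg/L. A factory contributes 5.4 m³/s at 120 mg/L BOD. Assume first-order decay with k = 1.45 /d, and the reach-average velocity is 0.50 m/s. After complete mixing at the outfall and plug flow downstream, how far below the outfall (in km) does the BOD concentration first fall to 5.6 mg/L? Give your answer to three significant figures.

24.8 km

Mass balance: C = (48.60·0.9800 + 5.400·120.0) / 54.00 = 695.6/54.00 = 12.88 mg/L.
Set 12.88·exp(−k·t) = 5.6 → t = ln(12.88/5.6)/k = 49640 s = 13.79 h.
Distance = v·t = 0.50·49640 = 24820 m = 24.82 km.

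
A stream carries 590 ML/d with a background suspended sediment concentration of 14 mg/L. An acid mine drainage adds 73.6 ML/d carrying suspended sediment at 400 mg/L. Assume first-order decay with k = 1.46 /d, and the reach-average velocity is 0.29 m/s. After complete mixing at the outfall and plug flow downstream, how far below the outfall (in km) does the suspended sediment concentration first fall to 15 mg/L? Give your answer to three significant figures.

22.9 km

Flow-weighted average: C = (590.0·14.00 + 73.60·400.0) / 663.6 = 37700/663.6 = 56.81 mg/L.
Set 56.81·exp(−k·t) = 15 → t = ln(56.81/15)/k = 78810 s = 21.89 h.
Distance = v·t = 0.29·78810 = 22850 m = 22.85 km.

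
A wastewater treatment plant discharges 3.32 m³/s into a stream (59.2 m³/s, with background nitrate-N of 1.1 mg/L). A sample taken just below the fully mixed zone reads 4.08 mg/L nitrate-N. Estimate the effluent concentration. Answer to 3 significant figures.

Mass balance: 59.20·1.100 + 3.320·Cₑ = 62.52·4.080
→ Cₑ = (62.52·4.080 − 59.20·1.100) / 3.320 = 57.22 mg/L.

57.2 mg/L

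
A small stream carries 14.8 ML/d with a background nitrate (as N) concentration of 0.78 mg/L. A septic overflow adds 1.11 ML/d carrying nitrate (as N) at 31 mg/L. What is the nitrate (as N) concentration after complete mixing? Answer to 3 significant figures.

2.89 mg/L

After mixing, C = (14.80·0.7800 + 1.110·31.00) / 15.91 = 45.95/15.91 = 2.888 mg/L.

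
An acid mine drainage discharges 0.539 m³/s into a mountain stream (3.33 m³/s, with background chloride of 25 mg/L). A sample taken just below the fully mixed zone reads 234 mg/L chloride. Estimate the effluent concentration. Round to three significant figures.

Mass balance: 3.330·25.00 + 0.5390·Cₑ = 3.869·234.0
→ Cₑ = (3.869·234.0 − 3.330·25.00) / 0.5390 = 1525 mg/L.

1530 mg/L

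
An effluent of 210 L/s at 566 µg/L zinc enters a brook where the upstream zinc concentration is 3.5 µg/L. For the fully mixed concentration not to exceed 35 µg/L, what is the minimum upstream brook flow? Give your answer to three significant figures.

Set C_mix = 35: (Q·3.500 + 210.0·566.0) / (Q + 210.0) = 35
→ Q = 210.0·(566.0 − 35)/(35 − 3.500) = 3540 L/s.

3540 L/s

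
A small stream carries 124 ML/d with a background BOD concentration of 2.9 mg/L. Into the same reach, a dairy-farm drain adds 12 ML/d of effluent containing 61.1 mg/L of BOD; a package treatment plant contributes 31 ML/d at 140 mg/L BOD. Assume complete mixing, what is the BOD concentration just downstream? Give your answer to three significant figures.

Mass balance: C = (124.0·2.900 + 12.00·61.10 + 31.00·140.0) / 167.0 = 5433/167.0 = 32.53 mg/L.

32.5 mg/L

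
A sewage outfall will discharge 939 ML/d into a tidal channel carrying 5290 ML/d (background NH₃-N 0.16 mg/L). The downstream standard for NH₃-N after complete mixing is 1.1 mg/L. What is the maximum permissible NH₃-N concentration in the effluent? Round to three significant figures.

6.40 mg/L

At the limit, (Qr·Cr + Qe·Cₑ)/(Qr + Qe) = 1.1:
Cₑ = (6229·1.1 − 5290·0.1600) / 939.0 = 6.396 mg/L.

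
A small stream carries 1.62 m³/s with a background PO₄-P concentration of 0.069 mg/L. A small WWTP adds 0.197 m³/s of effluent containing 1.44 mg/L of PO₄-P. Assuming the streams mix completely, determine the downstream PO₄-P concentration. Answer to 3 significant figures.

Mixed concentration C = ΣQC/ΣQ = (1.620·0.06900 + 0.1970·1.440) / 1.817 = 0.3955/1.817 = 0.2176 mg/L.

0.218 mg/L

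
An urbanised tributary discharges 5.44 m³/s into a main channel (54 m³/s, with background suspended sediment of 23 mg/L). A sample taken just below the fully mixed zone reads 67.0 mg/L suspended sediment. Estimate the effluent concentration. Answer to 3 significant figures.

Mass balance: 54.00·23.00 + 5.440·Cₑ = 59.44·67.00
→ Cₑ = (59.44·67.00 − 54.00·23.00) / 5.440 = 503.8 mg/L.

504 mg/L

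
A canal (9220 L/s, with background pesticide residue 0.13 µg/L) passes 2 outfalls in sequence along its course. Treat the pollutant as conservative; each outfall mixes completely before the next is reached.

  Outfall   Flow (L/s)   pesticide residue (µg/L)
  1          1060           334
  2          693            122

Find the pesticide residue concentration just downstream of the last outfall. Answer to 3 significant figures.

Below outfall 1: Q → 10280 L/s, C = (9220·0.1300 + 1060·334.0)/10280 = 34.56 µg/L.
Below outfall 2: Q → 10970 L/s, C = (10280·34.56 + 693.0·122.0)/10970 = 40.08 µg/L.

40.1 µg/L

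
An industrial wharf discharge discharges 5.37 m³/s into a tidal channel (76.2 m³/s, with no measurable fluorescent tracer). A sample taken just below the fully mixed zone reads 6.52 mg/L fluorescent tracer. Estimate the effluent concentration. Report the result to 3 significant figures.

Mass balance: 76.20·0 + 5.370·Cₑ = 81.57·6.520
→ Cₑ = (81.57·6.520 − 76.20·0) / 5.370 = 99.04 mg/L.

99.0 mg/L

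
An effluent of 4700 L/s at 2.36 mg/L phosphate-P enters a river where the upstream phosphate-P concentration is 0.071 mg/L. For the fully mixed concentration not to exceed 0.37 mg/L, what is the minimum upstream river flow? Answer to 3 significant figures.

Set C_mix = 0.37: (Q·0.07100 + 4700·2.360) / (Q + 4700) = 0.37
→ Q = 4700·(2.360 − 0.37)/(0.37 − 0.07100) = 31280 L/s.

31300 L/s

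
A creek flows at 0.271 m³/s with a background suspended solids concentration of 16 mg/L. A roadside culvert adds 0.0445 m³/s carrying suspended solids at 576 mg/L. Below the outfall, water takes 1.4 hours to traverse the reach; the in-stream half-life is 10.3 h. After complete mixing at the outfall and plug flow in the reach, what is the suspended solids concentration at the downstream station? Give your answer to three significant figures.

Mixed concentration C = ΣQC/ΣQ = (0.2710·16.00 + 0.04450·576.0) / 0.3155 = 29.97/0.3155 = 94.99 mg/L.
Half-life 10.3 h → k = ln 2 / 10.3 = 0.06730 h⁻¹ = 1.615 d⁻¹.
Decay over the reach: 94.99·exp(−kt) = 94.99·0.9101 = 86.45 mg/L.

86.4 mg/L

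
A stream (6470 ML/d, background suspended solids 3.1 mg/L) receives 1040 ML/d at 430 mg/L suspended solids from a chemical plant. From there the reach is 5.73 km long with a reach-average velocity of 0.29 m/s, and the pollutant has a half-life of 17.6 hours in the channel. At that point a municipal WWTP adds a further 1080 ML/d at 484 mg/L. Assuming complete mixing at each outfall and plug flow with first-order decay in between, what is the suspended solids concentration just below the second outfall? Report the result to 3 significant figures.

105 mg/L

Mass balance: C = (6470·3.100 + 1040·430.0) / 7510 = 467300/7510 = 62.22 mg/L; combined flow 7510 ML/d.
Travel time t = 5.73·1000 / 0.29 = 19760 s = 5.489 h.
Half-life 17.6 h → k = ln 2 / 17.6 = 0.03938 h⁻¹ = 0.9452 d⁻¹.
Decay over the reach: 62.22·exp(−kt) = 62.22·0.8056 = 50.12 mg/L.
Second outfall: C = (7510·50.12 + 1080·484.0)/8590 = 104.7 mg/L.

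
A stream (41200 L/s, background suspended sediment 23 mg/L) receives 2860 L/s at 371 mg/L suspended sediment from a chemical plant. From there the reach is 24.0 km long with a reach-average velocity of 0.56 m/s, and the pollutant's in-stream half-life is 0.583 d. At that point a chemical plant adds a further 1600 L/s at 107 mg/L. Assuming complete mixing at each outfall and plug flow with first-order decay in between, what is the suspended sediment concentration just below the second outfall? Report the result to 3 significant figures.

Flow-weighted average: C = (41200·23.00 + 2860·371.0) / 44060 = 2009000/44060 = 45.59 mg/L; combined flow 44060 L/s.
Travel time t = 24.0·1000 / 0.56 = 42860 s = 11.90 h.
Half-life 0.583 d → k = ln 2 / 0.583 = 1.189 d⁻¹.
Decay over the reach: 45.59·exp(−kt) = 45.59·0.5545 = 25.28 mg/L.
At the second outfall, C = (44060·25.28 + 1600·107.0) / (44060 + 1600) = 28.14 mg/L.

28.1 mg/L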